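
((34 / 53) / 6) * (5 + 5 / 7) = 680 / 1113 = 0.61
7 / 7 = 1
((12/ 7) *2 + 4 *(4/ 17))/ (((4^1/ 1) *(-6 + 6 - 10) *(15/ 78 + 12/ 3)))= -338/ 12971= -0.03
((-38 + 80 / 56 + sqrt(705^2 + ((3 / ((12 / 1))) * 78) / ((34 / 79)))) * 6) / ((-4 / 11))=4224 / 7- 33 * sqrt(574613277) / 68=-11029.60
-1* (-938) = 938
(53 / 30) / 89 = 53 / 2670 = 0.02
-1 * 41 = -41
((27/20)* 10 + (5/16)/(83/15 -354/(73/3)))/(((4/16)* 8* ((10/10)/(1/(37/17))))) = 36153237/11687264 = 3.09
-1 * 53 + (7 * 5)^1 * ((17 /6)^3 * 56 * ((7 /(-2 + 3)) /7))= 1202254 /27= 44527.93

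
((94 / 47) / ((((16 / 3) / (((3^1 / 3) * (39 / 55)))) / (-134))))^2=61449921 / 48400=1269.63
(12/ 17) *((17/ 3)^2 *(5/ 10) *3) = 34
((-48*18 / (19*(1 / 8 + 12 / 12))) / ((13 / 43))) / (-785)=33024 / 193895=0.17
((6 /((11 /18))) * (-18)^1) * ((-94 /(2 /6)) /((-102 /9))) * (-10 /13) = 8223120 /2431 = 3382.61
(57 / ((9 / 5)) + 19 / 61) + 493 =96071 / 183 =524.98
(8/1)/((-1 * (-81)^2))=-8/6561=-0.00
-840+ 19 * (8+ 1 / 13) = -8925 / 13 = -686.54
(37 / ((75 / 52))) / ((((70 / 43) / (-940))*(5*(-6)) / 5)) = 3888404 / 1575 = 2468.83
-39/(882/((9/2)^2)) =-351/392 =-0.90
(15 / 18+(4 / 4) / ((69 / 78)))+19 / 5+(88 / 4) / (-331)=5.70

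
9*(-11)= -99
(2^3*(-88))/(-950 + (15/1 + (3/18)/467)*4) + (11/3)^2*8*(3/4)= 38088226/467583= 81.46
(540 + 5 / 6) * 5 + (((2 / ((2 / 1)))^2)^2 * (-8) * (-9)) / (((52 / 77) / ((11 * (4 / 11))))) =244189 / 78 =3130.63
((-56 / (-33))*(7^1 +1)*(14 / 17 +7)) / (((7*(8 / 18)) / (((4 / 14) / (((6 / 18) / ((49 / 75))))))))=89376 / 4675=19.12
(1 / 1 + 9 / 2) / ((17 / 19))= 209 / 34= 6.15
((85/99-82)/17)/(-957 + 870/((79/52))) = 21883/1762101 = 0.01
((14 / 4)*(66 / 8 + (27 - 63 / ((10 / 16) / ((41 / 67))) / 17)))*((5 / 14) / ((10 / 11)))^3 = 958771209 / 142876160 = 6.71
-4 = -4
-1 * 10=-10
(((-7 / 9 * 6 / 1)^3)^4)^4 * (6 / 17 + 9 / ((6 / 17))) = 1513503178125245103545403330795947714558319059680104546304 / 452009844102277555892379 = 3348385434240189744950941000000000.00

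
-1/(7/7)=-1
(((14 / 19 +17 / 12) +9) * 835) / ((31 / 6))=2123405 / 1178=1802.55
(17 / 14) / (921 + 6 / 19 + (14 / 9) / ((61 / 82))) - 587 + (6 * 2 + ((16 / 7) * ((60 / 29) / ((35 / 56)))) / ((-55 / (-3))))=-123584151991873 / 215083832810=-574.59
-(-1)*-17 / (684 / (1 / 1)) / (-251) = 17 / 171684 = 0.00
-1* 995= -995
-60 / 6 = -10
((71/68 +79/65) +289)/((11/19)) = 24459973/48620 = 503.08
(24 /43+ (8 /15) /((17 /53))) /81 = 24352 /888165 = 0.03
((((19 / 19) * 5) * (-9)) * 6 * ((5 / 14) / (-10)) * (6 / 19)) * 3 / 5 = 243 / 133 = 1.83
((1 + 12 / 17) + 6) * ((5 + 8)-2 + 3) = 1834 / 17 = 107.88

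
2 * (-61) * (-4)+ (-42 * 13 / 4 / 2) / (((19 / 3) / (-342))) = 8347 / 2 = 4173.50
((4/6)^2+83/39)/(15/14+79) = 4214/131157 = 0.03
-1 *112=-112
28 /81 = 0.35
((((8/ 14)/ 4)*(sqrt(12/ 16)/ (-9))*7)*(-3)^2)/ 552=-sqrt(3)/ 1104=-0.00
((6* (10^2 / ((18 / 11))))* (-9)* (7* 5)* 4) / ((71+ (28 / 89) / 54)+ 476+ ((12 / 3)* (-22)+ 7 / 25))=-1005.91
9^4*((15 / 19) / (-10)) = -517.97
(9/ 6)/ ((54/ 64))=16/ 9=1.78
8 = 8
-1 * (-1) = 1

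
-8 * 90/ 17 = -720/ 17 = -42.35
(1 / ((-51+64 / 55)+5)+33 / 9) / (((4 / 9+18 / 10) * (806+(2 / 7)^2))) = 2201815 / 1093067652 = 0.00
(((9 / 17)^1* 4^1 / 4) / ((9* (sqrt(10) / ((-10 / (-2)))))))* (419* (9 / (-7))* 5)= -18855* sqrt(10) / 238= -250.52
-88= -88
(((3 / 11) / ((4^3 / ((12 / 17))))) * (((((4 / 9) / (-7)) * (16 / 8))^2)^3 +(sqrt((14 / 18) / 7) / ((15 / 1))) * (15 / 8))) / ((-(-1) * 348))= 20843264555 / 57867085223152128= 0.00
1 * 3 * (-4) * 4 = -48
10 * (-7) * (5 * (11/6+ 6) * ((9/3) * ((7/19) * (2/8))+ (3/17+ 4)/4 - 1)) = -567525/646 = -878.52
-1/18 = -0.06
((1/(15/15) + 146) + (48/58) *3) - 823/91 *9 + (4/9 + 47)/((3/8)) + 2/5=195.01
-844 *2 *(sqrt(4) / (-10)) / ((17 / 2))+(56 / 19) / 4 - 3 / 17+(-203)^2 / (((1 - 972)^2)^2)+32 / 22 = 659048233559634384 / 15792181672506965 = 41.73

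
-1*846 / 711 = -94 / 79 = -1.19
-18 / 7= -2.57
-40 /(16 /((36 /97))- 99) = 360 /503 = 0.72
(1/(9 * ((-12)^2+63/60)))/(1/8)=160/26109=0.01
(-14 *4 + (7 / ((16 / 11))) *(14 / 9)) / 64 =-3493 / 4608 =-0.76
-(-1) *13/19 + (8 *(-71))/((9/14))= -150971/171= -882.87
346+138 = 484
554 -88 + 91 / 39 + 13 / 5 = 7064 / 15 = 470.93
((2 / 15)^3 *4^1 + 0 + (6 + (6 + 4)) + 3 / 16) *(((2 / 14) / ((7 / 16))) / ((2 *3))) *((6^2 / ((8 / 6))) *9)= 2623911 / 12250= 214.20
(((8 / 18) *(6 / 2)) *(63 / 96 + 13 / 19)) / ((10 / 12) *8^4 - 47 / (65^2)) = 3443375 / 6576106568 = 0.00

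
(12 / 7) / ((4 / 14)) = 6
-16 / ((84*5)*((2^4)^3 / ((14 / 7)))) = -1 / 53760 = -0.00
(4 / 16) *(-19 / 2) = -2.38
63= 63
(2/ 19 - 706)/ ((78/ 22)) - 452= -482464/ 741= -651.10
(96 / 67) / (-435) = -32 / 9715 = -0.00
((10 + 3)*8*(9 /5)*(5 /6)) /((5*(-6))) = -26 /5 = -5.20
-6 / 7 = -0.86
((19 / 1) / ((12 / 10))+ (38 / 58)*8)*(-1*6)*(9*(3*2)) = -198018 / 29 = -6828.21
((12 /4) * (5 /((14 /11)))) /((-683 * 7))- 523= -523.00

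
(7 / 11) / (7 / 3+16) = 21 / 605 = 0.03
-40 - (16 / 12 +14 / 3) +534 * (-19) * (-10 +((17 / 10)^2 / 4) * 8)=1069253 / 25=42770.12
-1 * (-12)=12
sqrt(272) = 4 *sqrt(17) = 16.49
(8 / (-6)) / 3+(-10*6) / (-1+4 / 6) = 1616 / 9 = 179.56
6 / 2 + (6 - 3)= 6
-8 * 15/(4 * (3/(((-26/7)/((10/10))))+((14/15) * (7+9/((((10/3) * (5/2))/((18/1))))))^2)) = -109687500/2223596291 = -0.05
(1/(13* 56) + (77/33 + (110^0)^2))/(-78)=-7283/170352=-0.04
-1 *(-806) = 806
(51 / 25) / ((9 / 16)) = 272 / 75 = 3.63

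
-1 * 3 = -3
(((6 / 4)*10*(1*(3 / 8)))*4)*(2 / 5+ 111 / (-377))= 1791 / 754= 2.38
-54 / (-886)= 27 / 443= 0.06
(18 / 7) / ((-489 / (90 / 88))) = -135 / 25102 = -0.01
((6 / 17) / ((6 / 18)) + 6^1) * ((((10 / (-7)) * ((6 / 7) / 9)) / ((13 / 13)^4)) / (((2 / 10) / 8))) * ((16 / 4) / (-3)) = 128000 / 2499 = 51.22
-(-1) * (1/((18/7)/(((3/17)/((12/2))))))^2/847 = 7/45319824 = 0.00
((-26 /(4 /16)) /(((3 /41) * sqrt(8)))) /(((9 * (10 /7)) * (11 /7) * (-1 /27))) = 26117 * sqrt(2) /55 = 671.55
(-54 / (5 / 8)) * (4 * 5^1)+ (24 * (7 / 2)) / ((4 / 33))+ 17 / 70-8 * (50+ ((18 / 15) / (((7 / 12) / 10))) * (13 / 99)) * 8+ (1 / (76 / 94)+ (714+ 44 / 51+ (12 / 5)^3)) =-34300684261 / 9326625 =-3677.72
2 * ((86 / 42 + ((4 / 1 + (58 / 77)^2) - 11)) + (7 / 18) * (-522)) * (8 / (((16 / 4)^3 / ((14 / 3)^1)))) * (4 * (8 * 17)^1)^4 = -161527194397966336 / 7623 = -21189452236385.46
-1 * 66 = -66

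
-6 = -6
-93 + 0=-93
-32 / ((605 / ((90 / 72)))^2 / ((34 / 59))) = -68 / 863819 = -0.00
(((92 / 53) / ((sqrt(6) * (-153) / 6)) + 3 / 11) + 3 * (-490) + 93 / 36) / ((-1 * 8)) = 23 * sqrt(6) / 16218 + 193663 / 1056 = 183.40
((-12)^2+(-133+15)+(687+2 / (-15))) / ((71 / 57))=203167 / 355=572.30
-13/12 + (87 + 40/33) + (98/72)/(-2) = 68467/792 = 86.45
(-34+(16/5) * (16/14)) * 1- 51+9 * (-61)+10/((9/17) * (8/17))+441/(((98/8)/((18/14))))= -685337/1260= -543.92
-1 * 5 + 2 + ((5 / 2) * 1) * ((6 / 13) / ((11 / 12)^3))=-25989 / 17303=-1.50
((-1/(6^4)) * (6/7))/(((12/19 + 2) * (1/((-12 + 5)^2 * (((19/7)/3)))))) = -361/32400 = -0.01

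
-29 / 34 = -0.85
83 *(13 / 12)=1079 / 12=89.92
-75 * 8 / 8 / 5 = -15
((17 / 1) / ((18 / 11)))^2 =34969 / 324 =107.93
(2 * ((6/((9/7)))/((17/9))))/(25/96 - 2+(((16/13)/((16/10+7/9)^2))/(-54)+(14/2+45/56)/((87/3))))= -243644978304/72707550053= -3.35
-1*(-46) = 46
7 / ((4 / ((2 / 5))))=7 / 10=0.70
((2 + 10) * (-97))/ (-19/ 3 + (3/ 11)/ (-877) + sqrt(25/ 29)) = 4874724219420 * sqrt(29)/ 953449535891 + 179073662051592/ 953449535891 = 215.35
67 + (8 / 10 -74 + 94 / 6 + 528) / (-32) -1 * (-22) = 35663 / 480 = 74.30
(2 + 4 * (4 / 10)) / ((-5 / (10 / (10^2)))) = -9 / 125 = -0.07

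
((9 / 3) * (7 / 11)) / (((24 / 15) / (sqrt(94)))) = 105 * sqrt(94) / 88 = 11.57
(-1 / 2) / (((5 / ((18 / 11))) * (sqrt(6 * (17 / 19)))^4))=-361 / 63580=-0.01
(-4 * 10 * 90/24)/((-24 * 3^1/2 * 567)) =25/3402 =0.01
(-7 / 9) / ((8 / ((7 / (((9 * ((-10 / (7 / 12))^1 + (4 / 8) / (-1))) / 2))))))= 343 / 40014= 0.01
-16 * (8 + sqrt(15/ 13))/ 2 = -64-8 * sqrt(195)/ 13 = -72.59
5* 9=45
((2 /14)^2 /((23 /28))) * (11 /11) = 4 /161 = 0.02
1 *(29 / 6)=29 / 6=4.83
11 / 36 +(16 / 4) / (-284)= 745 / 2556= 0.29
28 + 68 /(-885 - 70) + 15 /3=31447 /955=32.93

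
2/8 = 1/4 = 0.25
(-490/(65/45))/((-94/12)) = 26460/611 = 43.31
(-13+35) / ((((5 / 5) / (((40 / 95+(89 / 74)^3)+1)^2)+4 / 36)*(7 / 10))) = 148.80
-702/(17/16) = -11232/17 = -660.71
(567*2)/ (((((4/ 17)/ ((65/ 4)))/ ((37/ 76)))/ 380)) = 14488621.88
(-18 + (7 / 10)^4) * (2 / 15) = -177599 / 75000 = -2.37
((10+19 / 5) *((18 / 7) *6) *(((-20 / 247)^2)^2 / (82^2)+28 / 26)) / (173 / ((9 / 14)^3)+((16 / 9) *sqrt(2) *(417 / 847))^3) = 14321656236440877413448432613610417590089 / 40672676805072489363598359368080205639405 - 29492454122626453564956279017620460544 *sqrt(2) / 40672676805072489363598359368080205639405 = 0.35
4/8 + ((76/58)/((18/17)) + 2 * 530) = 554227/522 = 1061.74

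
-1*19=-19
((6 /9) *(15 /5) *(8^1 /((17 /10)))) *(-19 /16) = -190 /17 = -11.18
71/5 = 14.20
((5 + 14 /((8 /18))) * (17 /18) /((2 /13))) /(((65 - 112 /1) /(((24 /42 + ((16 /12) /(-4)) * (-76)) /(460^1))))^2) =37299496 /115950465225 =0.00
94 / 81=1.16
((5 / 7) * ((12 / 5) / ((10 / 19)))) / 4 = 57 / 70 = 0.81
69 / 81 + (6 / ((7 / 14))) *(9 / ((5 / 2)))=5947 / 135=44.05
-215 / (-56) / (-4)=-215 / 224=-0.96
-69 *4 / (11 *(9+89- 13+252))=-276 / 3707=-0.07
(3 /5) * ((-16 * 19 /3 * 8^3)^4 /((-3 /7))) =-4108395249269852864512 /405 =-10144185800666303369.17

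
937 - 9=928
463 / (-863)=-463 / 863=-0.54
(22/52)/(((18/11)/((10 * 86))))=26015/117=222.35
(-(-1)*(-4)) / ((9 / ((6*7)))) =-56 / 3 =-18.67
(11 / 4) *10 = 55 / 2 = 27.50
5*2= 10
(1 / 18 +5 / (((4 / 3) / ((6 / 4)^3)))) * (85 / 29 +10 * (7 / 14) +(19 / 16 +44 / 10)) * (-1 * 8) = -114819943 / 83520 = -1374.76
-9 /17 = -0.53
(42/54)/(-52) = -7/468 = -0.01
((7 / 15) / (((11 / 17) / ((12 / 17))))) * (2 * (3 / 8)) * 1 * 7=147 / 55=2.67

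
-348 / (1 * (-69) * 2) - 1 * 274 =-6244 / 23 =-271.48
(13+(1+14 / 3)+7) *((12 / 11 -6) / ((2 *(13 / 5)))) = -315 / 13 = -24.23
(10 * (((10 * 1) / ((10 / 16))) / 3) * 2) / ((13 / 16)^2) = 81920 / 507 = 161.58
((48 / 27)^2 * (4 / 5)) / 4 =256 / 405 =0.63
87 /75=29 /25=1.16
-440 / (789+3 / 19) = -4180 / 7497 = -0.56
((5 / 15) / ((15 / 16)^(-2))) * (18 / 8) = 675 / 1024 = 0.66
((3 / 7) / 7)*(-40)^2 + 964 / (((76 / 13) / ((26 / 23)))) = 6089042 / 21413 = 284.36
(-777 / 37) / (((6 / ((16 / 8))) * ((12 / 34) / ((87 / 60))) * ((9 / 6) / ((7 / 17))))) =-1421 / 180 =-7.89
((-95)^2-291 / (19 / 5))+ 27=170533 / 19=8975.42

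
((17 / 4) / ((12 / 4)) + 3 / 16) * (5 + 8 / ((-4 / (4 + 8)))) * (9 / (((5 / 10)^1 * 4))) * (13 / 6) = -19019 / 64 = -297.17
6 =6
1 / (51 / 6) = 2 / 17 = 0.12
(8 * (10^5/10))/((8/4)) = 40000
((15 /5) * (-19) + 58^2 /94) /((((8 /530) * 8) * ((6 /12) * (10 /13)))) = -686933 /1504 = -456.74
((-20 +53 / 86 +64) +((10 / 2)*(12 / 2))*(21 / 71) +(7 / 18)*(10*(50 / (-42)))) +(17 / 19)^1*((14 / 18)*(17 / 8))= 630719221 / 12529512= 50.34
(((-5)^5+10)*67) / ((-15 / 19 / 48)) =12689264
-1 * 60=-60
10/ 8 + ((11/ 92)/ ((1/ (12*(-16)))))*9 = -18893/ 92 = -205.36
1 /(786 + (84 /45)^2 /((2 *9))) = 2025 /1592042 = 0.00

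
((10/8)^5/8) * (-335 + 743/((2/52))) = 59321875/8192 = 7241.44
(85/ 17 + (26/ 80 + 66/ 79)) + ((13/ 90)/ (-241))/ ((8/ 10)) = 10554697/ 1713510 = 6.16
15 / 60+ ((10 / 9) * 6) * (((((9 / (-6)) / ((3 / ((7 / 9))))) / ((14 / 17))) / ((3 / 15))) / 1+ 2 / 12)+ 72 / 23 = -27943 / 2484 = -11.25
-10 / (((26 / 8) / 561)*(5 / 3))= -13464 / 13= -1035.69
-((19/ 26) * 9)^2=-29241/ 676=-43.26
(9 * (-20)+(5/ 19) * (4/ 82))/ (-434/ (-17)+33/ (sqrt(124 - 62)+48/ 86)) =-116613673802920/ 15891454020853+2472450941730 * sqrt(62)/ 15891454020853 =-6.11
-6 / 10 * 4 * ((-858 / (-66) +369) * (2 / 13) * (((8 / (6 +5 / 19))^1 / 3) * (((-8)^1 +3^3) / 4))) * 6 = -13238592 / 7735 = -1711.52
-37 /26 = -1.42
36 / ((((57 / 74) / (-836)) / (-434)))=16957248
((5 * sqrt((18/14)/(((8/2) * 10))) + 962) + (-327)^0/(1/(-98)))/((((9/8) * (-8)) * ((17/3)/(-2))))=sqrt(70)/238 + 576/17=33.92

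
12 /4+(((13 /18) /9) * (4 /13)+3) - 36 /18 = 326 /81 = 4.02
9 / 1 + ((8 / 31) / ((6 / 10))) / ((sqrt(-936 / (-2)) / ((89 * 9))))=9 + 1780 * sqrt(13) / 403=24.93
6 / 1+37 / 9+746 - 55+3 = 6337 / 9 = 704.11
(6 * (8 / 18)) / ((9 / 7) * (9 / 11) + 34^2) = 616 / 267279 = 0.00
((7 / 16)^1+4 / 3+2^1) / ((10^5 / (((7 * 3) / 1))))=1267 / 1600000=0.00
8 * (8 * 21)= 1344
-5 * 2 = -10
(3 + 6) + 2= 11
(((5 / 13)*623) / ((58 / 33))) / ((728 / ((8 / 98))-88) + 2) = 34265 / 2219776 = 0.02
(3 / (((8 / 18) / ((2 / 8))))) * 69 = 116.44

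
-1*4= -4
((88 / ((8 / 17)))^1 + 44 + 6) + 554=791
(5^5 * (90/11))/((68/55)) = 703125/34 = 20680.15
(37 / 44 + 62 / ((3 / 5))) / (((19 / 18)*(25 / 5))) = 41253 / 2090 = 19.74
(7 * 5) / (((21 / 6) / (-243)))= -2430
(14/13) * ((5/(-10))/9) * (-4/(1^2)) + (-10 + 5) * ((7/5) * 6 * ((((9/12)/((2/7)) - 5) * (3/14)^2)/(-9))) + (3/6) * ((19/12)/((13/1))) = -2735/13104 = -0.21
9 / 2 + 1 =11 / 2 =5.50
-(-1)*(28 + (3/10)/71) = 19883/710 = 28.00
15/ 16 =0.94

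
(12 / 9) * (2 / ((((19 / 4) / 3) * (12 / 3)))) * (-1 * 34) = -272 / 19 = -14.32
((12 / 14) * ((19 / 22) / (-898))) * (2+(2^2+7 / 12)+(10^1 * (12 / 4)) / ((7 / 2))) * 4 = -24187 / 484022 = -0.05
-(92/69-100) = 296/3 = 98.67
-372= -372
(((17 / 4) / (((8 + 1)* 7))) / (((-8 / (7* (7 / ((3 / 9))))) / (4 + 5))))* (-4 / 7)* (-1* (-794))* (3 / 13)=60741 / 52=1168.10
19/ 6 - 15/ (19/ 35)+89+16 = 80.54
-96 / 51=-32 / 17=-1.88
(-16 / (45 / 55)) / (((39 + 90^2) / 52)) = -9152 / 73251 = -0.12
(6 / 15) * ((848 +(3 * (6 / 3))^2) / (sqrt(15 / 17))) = 1768 * sqrt(255) / 75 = 376.44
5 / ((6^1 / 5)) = 4.17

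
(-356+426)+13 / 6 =433 / 6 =72.17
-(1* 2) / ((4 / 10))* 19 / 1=-95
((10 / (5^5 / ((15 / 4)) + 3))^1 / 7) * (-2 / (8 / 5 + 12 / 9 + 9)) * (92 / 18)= -4600 / 3143777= -0.00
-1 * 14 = -14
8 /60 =2 /15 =0.13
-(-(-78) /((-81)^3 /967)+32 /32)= -152005 /177147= -0.86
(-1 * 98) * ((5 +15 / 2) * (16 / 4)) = -4900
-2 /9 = -0.22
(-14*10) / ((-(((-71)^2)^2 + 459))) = 7 / 1270607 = 0.00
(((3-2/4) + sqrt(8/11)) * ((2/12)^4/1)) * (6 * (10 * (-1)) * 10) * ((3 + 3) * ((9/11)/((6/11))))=-125/12-25 * sqrt(22)/33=-13.97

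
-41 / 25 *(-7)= 11.48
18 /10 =1.80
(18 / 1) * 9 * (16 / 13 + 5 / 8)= 15633 / 52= 300.63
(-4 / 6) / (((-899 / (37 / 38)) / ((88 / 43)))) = 3256 / 2203449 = 0.00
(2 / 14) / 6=1 / 42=0.02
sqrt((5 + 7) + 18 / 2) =sqrt(21) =4.58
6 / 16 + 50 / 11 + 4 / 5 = 2517 / 440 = 5.72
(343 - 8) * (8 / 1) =2680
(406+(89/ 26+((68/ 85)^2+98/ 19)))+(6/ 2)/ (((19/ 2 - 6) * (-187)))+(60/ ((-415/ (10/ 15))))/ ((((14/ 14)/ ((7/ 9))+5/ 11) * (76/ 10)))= 415.21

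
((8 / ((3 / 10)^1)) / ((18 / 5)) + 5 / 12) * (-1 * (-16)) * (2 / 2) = 3380 / 27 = 125.19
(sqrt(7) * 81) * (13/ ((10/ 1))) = 1053 * sqrt(7)/ 10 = 278.60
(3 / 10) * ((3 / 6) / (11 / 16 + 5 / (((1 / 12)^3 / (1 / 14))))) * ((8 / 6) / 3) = 112 / 1037955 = 0.00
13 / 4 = 3.25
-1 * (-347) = 347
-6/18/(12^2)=-1/432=-0.00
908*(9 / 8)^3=165483 / 128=1292.84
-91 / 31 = -2.94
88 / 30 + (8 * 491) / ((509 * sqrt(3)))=44 / 15 + 3928 * sqrt(3) / 1527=7.39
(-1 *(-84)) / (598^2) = 21 / 89401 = 0.00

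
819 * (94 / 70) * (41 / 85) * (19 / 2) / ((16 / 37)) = 158497677 / 13600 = 11654.24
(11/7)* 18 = 198/7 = 28.29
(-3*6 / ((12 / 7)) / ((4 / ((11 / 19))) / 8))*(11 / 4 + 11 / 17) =-53361 / 1292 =-41.30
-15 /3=-5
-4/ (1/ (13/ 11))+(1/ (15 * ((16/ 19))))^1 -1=-14911/ 2640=-5.65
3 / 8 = 0.38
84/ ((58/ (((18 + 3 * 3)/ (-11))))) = -1134/ 319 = -3.55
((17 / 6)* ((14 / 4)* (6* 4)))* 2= 476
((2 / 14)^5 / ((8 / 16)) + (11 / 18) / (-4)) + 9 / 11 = 8858873 / 13311144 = 0.67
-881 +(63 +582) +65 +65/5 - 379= -537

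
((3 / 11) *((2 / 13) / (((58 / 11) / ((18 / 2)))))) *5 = 135 / 377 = 0.36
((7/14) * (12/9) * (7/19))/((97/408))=1904/1843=1.03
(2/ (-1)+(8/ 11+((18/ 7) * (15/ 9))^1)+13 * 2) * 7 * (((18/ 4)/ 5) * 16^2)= 46792.15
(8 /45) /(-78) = -4 /1755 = -0.00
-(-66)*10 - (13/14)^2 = 129191/196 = 659.14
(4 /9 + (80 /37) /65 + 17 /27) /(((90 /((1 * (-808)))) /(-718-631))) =7837587476 /584415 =13411.00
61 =61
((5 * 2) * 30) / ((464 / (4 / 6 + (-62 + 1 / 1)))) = -4525 / 116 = -39.01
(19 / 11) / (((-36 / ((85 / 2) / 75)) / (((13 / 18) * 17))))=-71383 / 213840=-0.33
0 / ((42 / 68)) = 0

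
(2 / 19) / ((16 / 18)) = 9 / 76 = 0.12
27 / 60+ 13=269 / 20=13.45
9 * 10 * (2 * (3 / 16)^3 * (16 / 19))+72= 88767 / 1216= 73.00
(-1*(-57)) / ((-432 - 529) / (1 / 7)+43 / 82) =-1558 / 183857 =-0.01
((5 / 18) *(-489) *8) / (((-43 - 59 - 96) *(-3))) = -1630 / 891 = -1.83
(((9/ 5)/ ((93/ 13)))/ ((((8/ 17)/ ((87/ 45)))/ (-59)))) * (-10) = 378131/ 620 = 609.89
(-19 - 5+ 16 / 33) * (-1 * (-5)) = -3880 / 33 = -117.58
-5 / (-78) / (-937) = -5 / 73086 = -0.00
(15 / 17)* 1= 15 / 17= 0.88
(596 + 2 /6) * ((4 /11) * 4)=28624 /33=867.39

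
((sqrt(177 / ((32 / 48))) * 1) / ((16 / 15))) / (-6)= -15 * sqrt(118) / 64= -2.55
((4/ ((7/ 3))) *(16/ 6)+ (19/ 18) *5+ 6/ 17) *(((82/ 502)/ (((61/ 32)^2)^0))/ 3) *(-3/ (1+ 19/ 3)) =-895973/ 3942708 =-0.23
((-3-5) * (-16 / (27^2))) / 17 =128 / 12393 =0.01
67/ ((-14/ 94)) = -3149/ 7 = -449.86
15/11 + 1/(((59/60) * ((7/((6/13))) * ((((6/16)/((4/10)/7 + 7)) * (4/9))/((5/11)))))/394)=16213125/31801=509.83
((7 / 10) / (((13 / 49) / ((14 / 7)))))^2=117649 / 4225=27.85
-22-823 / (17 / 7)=-6135 / 17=-360.88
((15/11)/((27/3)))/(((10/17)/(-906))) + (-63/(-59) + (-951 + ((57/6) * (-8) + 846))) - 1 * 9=-274070/649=-422.30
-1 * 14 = -14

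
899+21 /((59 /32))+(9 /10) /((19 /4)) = 5103797 /5605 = 910.58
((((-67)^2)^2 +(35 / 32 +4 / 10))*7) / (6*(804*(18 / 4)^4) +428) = 71.29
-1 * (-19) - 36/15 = 16.60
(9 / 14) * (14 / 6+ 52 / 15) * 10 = 261 / 7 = 37.29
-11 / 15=-0.73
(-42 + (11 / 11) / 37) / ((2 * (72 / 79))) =-122687 / 5328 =-23.03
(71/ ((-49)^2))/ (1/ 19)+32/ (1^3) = 32.56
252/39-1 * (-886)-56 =10874/13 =836.46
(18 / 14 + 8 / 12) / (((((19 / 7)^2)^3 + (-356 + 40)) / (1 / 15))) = 689087 / 444095865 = 0.00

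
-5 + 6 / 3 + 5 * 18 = 87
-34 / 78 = -0.44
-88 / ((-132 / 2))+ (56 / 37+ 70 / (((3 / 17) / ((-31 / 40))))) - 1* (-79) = -100153 / 444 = -225.57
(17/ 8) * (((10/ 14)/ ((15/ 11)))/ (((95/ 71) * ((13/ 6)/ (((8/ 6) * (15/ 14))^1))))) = 13277/ 24206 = 0.55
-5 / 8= -0.62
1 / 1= 1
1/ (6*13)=1/ 78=0.01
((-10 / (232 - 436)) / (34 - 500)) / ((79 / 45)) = -75 / 1251676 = -0.00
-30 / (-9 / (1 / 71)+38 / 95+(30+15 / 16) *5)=2400 / 38713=0.06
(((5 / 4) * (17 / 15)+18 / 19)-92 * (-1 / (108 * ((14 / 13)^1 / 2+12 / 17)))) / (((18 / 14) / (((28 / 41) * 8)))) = 674370536 / 52056675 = 12.95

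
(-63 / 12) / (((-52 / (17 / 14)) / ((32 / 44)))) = 51 / 572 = 0.09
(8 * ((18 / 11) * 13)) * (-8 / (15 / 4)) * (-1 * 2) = 39936 / 55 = 726.11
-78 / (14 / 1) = -39 / 7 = -5.57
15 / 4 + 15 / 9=65 / 12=5.42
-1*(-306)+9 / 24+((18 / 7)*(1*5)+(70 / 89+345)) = 3314453 / 4984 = 665.02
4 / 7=0.57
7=7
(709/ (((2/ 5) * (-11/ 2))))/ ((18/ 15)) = -17725/ 66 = -268.56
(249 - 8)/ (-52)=-241/ 52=-4.63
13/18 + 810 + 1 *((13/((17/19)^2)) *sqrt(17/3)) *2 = 9386 *sqrt(51)/867 + 14593/18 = 888.03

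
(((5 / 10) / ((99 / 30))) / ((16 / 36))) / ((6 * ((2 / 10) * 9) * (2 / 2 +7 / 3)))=5 / 528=0.01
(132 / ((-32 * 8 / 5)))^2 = 27225 / 4096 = 6.65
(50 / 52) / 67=25 / 1742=0.01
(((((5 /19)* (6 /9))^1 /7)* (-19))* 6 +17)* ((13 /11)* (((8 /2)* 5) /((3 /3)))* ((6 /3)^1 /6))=780 /7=111.43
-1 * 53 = -53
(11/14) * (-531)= -5841/14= -417.21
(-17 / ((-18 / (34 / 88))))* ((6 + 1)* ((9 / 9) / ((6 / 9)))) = 2023 / 528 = 3.83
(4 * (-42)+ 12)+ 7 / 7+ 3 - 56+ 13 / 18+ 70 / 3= -3311 / 18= -183.94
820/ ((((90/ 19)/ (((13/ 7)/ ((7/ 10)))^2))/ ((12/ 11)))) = 105320800/ 79233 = 1329.25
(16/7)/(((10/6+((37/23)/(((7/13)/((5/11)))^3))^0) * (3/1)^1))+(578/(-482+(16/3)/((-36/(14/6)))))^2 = 4599101417/2671313575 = 1.72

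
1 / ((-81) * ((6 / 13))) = -13 / 486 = -0.03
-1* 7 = -7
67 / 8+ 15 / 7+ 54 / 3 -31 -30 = -1819 / 56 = -32.48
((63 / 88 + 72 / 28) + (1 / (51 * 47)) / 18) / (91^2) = 43685633 / 110045944008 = 0.00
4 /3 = 1.33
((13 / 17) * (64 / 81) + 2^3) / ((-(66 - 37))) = -11848 / 39933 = -0.30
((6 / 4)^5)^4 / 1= 3486784401 / 1048576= 3325.26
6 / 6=1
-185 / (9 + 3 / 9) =-555 / 28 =-19.82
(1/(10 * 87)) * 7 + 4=4.01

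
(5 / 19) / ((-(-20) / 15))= 15 / 76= 0.20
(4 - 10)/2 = -3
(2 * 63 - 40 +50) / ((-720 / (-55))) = 187 / 18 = 10.39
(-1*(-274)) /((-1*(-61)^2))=-274 /3721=-0.07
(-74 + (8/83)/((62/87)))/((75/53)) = -10072862/192975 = -52.20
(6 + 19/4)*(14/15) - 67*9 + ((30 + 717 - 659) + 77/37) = -558203/1110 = -502.89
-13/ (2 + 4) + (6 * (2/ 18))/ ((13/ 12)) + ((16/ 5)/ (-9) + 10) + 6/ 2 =12979/ 1170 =11.09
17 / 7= 2.43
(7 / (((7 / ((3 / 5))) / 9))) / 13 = 27 / 65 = 0.42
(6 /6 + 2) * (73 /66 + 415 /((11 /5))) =12523 /22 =569.23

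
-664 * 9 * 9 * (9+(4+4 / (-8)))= -672300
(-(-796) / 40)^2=39601 / 100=396.01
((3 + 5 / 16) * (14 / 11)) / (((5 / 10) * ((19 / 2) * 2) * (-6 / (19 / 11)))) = -371 / 2904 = -0.13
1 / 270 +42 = 42.00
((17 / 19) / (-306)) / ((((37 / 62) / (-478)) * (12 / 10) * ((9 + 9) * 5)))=7409 / 341658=0.02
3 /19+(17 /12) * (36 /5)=984 /95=10.36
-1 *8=-8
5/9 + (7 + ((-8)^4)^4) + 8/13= 281474976710664.17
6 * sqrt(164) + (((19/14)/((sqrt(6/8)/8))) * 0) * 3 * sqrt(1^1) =12 * sqrt(41) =76.84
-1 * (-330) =330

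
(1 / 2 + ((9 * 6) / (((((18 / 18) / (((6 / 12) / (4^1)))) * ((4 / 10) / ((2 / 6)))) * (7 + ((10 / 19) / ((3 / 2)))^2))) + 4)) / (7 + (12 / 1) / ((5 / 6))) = 4896765 / 19810408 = 0.25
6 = 6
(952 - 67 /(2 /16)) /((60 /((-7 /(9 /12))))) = -2912 /45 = -64.71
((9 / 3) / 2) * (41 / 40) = 123 / 80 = 1.54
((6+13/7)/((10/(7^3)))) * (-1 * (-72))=19404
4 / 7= 0.57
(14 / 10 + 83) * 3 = 1266 / 5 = 253.20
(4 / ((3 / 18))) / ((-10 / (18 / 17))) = -216 / 85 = -2.54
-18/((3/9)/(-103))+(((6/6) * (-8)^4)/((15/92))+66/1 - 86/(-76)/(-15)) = 5842511/190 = 30750.06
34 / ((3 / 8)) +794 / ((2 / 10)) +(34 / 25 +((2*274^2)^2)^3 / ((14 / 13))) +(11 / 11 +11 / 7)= 798111020796184790444073830529302 / 75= 10641480277282463872587650000000.00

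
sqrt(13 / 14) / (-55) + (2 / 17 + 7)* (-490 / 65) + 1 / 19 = -225081 / 4199 - sqrt(182) / 770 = -53.62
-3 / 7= -0.43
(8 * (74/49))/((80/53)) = 1961/245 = 8.00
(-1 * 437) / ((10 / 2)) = -437 / 5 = -87.40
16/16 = 1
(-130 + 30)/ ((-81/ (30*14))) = 14000/ 27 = 518.52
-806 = -806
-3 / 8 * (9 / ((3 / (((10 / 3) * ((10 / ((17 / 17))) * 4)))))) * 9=-1350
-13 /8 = -1.62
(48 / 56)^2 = 36 / 49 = 0.73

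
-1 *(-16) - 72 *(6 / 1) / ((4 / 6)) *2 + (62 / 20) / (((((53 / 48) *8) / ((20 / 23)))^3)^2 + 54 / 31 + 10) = -130196268407423026062080 / 101715834917481319111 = -1280.00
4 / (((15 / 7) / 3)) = 5.60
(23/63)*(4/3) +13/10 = 3377/1890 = 1.79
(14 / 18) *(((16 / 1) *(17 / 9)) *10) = 235.06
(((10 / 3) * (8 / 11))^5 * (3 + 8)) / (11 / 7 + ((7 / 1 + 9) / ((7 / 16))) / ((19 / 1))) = 87162880000 / 330871959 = 263.43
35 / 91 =5 / 13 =0.38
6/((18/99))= 33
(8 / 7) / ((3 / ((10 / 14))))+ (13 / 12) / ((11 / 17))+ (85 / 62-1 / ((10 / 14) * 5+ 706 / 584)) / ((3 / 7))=9124148311 / 1959163668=4.66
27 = 27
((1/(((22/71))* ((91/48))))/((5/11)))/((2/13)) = 852/35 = 24.34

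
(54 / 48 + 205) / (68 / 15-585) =-24735 / 69656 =-0.36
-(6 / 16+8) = -67 / 8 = -8.38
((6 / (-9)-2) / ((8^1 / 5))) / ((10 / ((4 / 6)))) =-1 / 9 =-0.11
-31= -31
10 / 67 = 0.15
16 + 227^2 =51545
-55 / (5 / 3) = -33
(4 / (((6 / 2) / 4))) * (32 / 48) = 32 / 9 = 3.56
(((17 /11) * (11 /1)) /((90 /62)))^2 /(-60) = -277729 /121500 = -2.29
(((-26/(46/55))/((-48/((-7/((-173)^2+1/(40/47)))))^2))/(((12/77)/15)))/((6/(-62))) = 86393125/117696814165584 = 0.00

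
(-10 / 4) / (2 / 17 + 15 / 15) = -85 / 38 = -2.24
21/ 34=0.62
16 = 16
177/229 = 0.77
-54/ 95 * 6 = -324/ 95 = -3.41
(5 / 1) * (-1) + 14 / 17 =-71 / 17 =-4.18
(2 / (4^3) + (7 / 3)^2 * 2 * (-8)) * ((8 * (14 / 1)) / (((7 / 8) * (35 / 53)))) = -5316748 / 315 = -16878.57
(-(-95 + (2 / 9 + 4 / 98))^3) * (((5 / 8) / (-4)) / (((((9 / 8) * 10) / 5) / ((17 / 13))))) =-6198591949631815 / 80277089256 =-77214.96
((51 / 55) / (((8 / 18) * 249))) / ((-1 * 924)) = -51 / 5624080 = -0.00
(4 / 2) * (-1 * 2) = -4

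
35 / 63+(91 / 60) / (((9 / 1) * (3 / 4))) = 316 / 405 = 0.78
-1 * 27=-27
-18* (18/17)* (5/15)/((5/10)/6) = -1296/17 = -76.24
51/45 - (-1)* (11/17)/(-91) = 26134/23205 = 1.13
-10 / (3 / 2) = -20 / 3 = -6.67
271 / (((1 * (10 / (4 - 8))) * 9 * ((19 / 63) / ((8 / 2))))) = -15176 / 95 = -159.75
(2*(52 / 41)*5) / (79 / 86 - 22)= -44720 / 74333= -0.60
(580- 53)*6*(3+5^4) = 1985736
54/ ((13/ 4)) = 216/ 13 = 16.62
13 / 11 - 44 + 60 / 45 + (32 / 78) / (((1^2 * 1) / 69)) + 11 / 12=-7013 / 572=-12.26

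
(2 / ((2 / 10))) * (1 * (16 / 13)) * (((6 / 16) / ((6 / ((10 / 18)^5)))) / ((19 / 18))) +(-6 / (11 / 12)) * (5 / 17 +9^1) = -18423882692 / 303046029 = -60.80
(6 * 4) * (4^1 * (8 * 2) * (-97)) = -148992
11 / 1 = 11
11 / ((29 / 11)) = 121 / 29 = 4.17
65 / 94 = 0.69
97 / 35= 2.77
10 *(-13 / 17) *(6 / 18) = -130 / 51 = -2.55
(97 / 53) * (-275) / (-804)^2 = -26675 / 34260048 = -0.00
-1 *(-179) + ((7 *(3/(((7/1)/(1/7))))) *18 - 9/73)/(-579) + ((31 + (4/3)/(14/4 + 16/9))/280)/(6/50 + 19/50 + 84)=5668170956641/31667845300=178.99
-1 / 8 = -0.12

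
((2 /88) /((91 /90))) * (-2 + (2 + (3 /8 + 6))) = 2295 /16016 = 0.14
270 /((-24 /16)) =-180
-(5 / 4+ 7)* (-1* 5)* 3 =495 / 4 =123.75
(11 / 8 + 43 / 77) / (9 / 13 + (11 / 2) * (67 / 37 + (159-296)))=-572871 / 220102960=-0.00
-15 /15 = -1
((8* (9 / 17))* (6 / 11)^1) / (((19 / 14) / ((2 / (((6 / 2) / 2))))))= 8064 / 3553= 2.27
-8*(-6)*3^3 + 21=1317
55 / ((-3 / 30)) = -550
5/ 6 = 0.83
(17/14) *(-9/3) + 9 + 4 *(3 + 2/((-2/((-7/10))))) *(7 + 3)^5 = 20720075/14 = 1480005.36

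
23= 23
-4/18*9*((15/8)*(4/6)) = -5/2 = -2.50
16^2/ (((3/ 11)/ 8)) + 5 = 22543/ 3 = 7514.33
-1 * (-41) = 41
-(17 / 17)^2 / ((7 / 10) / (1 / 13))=-10 / 91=-0.11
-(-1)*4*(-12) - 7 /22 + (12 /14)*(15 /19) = -139399 /2926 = -47.64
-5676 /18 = -946 /3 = -315.33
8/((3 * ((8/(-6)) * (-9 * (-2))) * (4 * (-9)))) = 0.00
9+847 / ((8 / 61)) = 51739 / 8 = 6467.38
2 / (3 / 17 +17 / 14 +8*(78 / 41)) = 19516 / 162083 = 0.12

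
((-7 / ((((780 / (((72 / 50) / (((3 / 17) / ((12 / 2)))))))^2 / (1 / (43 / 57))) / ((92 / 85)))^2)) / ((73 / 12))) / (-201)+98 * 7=686.00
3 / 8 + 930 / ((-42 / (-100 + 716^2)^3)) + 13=-2981656596500031483.77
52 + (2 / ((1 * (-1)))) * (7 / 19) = 974 / 19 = 51.26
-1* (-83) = 83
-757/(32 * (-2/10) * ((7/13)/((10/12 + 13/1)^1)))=4084015/1344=3038.70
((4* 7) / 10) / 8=0.35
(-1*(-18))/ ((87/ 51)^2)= 5202/ 841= 6.19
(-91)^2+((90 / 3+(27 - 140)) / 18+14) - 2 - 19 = 148849 / 18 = 8269.39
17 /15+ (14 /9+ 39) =1876 /45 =41.69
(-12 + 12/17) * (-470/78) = 15040/221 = 68.05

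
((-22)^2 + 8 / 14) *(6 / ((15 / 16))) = 108544 / 35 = 3101.26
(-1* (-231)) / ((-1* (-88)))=2.62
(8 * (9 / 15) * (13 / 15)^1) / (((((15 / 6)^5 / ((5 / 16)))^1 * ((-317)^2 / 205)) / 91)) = 776048 / 314028125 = 0.00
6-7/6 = 29/6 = 4.83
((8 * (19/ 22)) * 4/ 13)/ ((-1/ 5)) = -1520/ 143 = -10.63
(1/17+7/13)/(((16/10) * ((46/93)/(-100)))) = -383625/5083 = -75.47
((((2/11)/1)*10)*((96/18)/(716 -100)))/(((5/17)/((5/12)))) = 170/7623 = 0.02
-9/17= -0.53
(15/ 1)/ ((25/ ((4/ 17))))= 12/ 85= 0.14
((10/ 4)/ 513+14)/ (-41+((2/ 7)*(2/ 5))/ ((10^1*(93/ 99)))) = -77951825/ 228140334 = -0.34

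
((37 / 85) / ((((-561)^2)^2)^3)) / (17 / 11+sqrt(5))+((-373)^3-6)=-51895123.00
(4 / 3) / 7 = 4 / 21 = 0.19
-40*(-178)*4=28480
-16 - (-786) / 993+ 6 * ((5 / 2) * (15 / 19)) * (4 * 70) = 20757354 / 6289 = 3300.58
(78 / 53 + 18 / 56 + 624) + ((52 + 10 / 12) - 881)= -900967 / 4452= -202.37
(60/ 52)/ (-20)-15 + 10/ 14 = -5221/ 364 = -14.34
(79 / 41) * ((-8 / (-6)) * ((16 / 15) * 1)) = 5056 / 1845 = 2.74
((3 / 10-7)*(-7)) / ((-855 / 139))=-65191 / 8550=-7.62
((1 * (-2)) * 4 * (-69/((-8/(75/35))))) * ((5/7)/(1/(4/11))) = -20700/539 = -38.40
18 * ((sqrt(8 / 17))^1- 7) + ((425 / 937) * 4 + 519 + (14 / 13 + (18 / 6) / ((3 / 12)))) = 36 * sqrt(34) / 17 + 4968523 / 12181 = 420.24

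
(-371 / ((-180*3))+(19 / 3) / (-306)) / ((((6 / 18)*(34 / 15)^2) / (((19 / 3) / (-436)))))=-193705 / 34273088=-0.01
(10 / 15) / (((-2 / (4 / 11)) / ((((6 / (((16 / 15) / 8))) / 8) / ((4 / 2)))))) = -15 / 44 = -0.34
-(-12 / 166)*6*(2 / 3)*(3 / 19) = 72 / 1577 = 0.05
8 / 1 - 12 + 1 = -3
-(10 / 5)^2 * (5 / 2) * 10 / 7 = -100 / 7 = -14.29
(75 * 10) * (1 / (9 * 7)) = 250 / 21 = 11.90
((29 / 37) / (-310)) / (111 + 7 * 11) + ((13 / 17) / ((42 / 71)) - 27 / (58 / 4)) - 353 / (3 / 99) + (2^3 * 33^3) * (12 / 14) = 5241316567994263 / 22324795080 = 234775.57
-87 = -87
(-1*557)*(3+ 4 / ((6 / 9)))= -5013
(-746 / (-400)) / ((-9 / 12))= -373 / 150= -2.49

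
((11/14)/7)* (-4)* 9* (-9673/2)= 19543.41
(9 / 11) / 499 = 9 / 5489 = 0.00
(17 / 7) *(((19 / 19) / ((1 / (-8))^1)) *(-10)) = 1360 / 7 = 194.29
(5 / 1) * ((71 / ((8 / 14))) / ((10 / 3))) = 186.38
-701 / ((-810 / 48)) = 5608 / 135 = 41.54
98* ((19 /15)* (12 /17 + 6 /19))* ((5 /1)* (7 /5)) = 887.76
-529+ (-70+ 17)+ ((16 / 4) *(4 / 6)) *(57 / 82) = -23786 / 41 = -580.15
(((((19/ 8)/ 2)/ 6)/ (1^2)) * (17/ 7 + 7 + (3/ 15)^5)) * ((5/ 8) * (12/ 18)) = 3918883/ 5040000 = 0.78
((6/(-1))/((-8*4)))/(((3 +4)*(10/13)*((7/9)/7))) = 351/1120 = 0.31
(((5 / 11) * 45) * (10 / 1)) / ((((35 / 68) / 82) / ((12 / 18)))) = 1672800 / 77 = 21724.68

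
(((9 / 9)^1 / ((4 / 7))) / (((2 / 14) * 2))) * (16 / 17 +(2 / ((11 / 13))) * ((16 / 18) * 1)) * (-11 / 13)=-31360 / 1989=-15.77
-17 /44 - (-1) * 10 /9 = 287 /396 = 0.72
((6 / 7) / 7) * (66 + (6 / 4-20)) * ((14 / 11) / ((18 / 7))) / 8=95 / 264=0.36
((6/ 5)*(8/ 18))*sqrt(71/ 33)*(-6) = -16*sqrt(2343)/ 165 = -4.69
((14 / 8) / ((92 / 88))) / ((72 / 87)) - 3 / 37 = 79309 / 40848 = 1.94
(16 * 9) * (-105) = -15120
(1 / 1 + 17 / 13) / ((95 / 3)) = 18 / 247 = 0.07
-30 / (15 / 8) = -16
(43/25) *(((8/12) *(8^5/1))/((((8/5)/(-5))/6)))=-704512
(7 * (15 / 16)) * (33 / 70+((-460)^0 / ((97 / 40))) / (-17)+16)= 5695491 / 52768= 107.93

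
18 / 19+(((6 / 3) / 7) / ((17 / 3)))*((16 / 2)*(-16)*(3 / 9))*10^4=-48637858 / 2261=-21511.66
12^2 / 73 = 144 / 73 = 1.97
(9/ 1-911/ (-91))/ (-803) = -1730/ 73073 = -0.02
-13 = -13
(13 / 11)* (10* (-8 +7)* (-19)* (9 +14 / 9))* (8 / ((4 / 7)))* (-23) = -75557300 / 99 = -763205.05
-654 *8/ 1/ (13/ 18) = -94176/ 13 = -7244.31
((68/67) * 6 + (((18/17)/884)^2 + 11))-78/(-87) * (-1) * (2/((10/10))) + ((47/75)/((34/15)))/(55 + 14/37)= 15.30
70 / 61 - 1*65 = -3895 / 61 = -63.85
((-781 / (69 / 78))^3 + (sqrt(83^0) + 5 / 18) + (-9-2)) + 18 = -150711240814205 / 219006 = -688160328.09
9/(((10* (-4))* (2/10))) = -9/8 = -1.12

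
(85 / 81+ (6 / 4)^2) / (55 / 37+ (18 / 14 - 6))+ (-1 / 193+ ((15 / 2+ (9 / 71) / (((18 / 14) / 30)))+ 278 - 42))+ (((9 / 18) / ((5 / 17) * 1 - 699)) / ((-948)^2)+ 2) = 136159353488472961973 / 550293577990592832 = 247.43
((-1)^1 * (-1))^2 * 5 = 5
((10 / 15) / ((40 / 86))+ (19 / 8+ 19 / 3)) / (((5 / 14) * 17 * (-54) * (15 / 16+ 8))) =-17038 / 4922775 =-0.00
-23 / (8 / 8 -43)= 23 / 42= 0.55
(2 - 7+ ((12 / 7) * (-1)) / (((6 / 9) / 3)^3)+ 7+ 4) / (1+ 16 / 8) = -701 / 14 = -50.07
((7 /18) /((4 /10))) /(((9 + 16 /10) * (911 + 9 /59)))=10325 /102570264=0.00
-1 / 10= -0.10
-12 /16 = -3 /4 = -0.75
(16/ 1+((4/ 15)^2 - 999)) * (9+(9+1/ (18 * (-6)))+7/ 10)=-2232157787/ 121500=-18371.67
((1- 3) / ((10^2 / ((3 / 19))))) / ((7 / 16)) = -24 / 3325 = -0.01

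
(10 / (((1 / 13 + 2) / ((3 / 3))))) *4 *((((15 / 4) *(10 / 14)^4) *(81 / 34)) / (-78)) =-46875 / 81634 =-0.57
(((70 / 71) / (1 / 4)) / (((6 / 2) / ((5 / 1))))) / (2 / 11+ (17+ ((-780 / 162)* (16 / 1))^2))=3742200 / 3388700851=0.00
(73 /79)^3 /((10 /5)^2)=389017 /1972156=0.20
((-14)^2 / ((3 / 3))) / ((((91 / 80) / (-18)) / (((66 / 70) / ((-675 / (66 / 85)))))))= 92928 / 27625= 3.36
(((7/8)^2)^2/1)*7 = 16807/4096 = 4.10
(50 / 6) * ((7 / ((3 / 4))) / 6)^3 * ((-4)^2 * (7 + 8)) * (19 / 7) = 14896000 / 729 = 20433.47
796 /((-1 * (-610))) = 398 /305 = 1.30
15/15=1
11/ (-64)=-11/ 64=-0.17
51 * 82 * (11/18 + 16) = 208403/3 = 69467.67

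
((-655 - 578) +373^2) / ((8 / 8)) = 137896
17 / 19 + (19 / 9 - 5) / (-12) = 1165 / 1026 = 1.14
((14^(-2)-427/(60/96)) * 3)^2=4034445839649/960400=4200797.42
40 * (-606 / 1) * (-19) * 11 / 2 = 2533080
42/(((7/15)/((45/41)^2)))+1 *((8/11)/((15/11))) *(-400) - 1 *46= -150.92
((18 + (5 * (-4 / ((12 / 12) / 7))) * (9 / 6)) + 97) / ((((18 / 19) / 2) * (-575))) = 361 / 1035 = 0.35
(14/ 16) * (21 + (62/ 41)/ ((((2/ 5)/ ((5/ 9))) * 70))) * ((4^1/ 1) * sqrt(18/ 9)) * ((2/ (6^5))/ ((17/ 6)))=108641 * sqrt(2)/ 16259616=0.01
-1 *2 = -2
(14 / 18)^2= 49 / 81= 0.60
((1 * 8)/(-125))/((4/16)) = -32/125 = -0.26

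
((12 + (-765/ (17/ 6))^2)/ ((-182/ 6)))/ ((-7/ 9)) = 3090.46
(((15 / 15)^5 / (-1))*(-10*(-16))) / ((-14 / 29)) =2320 / 7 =331.43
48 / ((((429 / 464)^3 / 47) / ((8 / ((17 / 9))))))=12089.40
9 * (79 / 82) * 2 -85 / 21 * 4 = 991 / 861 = 1.15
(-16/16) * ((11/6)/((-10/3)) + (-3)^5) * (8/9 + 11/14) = 1027781/2520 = 407.85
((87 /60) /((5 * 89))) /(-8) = -29 /71200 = -0.00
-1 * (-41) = 41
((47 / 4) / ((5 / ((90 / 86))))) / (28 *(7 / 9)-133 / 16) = 15228 / 83377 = 0.18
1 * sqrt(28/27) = 2 * sqrt(21)/9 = 1.02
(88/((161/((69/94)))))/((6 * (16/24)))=33/329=0.10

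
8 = 8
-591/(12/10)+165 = -655/2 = -327.50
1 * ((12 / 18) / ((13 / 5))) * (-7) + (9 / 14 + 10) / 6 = -23 / 1092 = -0.02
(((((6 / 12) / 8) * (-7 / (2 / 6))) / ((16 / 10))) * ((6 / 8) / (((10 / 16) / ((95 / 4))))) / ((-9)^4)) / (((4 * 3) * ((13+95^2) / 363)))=-80465 / 6746830848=-0.00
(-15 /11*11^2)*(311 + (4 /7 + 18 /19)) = -6858225 /133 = -51565.60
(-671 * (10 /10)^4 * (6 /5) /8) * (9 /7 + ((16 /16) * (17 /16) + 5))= -1656699 /2240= -739.60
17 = 17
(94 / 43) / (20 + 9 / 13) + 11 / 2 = 129681 / 23134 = 5.61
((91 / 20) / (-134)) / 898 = -91 / 2406640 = -0.00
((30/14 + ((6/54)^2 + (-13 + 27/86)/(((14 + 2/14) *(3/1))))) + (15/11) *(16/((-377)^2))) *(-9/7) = -141520309795/59294228994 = -2.39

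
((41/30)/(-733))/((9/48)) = -328/32985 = -0.01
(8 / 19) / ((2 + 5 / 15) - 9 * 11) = -0.00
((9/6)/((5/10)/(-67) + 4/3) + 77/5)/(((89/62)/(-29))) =-79212688/237185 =-333.97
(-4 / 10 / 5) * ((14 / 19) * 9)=-252 / 475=-0.53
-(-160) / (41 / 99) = 15840 / 41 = 386.34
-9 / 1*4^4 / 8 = -288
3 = 3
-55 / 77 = -5 / 7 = -0.71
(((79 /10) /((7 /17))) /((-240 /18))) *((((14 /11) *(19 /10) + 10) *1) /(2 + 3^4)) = -2751807 /12782000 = -0.22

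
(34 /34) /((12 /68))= 17 /3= 5.67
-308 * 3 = -924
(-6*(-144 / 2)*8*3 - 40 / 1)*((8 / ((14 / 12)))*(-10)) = -4957440 / 7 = -708205.71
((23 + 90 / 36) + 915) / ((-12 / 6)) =-1881 / 4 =-470.25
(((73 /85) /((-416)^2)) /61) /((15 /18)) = 219 /2243238400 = 0.00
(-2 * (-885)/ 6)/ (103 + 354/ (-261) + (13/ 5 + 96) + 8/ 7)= 898275/ 613222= 1.46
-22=-22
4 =4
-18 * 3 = -54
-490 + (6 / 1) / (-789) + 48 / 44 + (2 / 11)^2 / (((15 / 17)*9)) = -2100419576 / 4296105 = -488.91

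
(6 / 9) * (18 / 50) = 6 / 25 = 0.24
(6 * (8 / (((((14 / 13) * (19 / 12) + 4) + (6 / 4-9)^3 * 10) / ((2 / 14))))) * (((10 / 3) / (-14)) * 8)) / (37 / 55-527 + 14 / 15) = -329472 / 55836188107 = -0.00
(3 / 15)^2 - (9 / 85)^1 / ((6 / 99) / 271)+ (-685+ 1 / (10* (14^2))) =-192991511 / 166600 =-1158.41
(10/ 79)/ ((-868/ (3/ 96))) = -5/ 1097152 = -0.00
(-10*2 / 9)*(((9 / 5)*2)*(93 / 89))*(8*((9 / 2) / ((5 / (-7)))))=421.32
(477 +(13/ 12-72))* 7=34111/ 12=2842.58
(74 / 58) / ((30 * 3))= 37 / 2610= 0.01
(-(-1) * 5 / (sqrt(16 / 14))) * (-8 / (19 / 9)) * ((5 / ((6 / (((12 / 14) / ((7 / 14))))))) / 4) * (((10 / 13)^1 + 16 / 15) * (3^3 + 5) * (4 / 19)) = -687360 * sqrt(14) / 32851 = -78.29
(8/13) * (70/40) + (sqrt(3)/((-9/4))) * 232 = 14/13 - 928 * sqrt(3)/9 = -177.52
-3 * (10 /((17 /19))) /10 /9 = -19 /51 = -0.37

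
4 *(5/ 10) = 2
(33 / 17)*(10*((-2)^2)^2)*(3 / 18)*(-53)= -46640 / 17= -2743.53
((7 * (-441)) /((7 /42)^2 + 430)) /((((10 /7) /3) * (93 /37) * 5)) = -1.20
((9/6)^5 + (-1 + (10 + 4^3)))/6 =13.43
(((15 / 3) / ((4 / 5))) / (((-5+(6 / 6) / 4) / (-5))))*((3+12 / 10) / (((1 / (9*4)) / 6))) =113400 / 19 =5968.42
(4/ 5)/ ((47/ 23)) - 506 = -118818/ 235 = -505.61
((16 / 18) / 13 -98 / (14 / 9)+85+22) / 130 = 2578 / 7605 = 0.34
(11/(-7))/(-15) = 11/105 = 0.10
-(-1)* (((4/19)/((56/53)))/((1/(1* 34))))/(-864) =-901/114912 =-0.01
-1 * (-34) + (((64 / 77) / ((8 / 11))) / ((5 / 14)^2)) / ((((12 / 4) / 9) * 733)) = 623722 / 18325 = 34.04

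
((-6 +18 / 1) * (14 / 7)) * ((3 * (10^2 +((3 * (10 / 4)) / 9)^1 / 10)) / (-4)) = -3603 / 2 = -1801.50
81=81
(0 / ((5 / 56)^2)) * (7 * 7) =0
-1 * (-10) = 10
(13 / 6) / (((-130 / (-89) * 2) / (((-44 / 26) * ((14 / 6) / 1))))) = -6853 / 2340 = -2.93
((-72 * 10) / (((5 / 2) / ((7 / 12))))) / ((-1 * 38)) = 84 / 19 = 4.42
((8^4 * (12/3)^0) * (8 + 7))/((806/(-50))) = -1536000/403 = -3811.41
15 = 15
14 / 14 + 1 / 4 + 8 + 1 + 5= 61 / 4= 15.25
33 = 33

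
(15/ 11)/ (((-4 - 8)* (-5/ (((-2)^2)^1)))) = 1/ 11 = 0.09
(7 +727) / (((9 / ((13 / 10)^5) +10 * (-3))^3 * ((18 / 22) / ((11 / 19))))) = -2273011951076728246099 / 91772385668371027534500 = -0.02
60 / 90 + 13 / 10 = 59 / 30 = 1.97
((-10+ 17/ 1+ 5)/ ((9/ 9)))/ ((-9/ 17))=-68/ 3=-22.67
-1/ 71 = -0.01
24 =24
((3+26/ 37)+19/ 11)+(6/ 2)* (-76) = -90586/ 407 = -222.57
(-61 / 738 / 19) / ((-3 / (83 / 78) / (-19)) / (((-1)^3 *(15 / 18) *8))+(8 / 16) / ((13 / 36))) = -329095 / 103060593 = -0.00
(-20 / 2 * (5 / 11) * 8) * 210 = -84000 / 11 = -7636.36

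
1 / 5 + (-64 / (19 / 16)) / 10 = -493 / 95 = -5.19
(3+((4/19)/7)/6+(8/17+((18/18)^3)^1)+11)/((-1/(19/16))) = -104971/5712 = -18.38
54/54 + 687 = 688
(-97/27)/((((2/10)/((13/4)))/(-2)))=6305/54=116.76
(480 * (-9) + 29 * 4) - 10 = -4214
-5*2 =-10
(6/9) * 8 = 16/3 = 5.33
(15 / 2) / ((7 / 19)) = 20.36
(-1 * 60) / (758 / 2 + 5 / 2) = -120 / 763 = -0.16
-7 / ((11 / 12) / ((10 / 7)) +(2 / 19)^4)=-109469640 / 10036637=-10.91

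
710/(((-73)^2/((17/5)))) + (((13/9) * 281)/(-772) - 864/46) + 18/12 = -14779762465/851595516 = -17.36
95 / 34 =2.79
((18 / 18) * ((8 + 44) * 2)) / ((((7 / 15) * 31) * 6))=260 / 217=1.20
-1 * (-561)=561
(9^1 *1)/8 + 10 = 89/8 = 11.12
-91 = -91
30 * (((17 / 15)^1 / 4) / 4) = 2.12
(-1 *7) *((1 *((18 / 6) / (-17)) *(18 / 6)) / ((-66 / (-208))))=2184 / 187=11.68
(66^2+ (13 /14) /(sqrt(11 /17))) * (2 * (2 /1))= 26 * sqrt(187) /77+ 17424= 17428.62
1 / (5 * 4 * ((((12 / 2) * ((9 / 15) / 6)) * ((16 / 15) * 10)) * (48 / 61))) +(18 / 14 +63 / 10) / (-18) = -88489 / 215040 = -0.41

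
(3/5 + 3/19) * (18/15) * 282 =121824/475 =256.47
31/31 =1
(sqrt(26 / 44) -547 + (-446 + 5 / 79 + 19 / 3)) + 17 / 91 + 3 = -21209345 / 21567 + sqrt(286) / 22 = -982.65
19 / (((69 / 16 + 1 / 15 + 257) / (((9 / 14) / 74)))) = 0.00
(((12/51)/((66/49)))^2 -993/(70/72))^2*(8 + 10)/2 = 126569478876204188224/13481711345025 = 9388235.34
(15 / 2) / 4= 15 / 8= 1.88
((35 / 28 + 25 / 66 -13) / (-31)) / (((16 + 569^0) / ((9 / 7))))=4503 / 162316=0.03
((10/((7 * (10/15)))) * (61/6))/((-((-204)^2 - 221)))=-61/115906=-0.00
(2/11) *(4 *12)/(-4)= -24/11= -2.18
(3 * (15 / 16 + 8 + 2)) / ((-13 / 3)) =-1575 / 208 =-7.57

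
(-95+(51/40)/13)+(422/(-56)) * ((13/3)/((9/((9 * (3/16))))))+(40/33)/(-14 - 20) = -1650954079/16336320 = -101.06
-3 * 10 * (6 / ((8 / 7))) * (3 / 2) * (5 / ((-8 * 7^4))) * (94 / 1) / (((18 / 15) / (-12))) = -158625 / 2744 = -57.81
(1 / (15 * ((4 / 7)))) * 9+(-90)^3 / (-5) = 2916021 / 20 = 145801.05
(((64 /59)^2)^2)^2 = 281474976710656 /146830437604321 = 1.92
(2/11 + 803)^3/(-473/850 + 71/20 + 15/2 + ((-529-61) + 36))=-390793496962500/409930697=-953316.01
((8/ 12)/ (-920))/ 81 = -1/ 111780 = -0.00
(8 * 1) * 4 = 32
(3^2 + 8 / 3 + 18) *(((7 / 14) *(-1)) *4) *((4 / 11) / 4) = -178 / 33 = -5.39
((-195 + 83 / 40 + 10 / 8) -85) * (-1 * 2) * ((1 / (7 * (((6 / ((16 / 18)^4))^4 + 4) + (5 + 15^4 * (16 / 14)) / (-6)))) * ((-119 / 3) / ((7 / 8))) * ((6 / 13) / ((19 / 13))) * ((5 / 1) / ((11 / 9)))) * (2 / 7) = 102130239812206067712 / 85535434548528702155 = 1.19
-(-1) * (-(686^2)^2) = -221460595216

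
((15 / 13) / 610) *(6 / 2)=9 / 1586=0.01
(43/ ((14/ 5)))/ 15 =43/ 42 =1.02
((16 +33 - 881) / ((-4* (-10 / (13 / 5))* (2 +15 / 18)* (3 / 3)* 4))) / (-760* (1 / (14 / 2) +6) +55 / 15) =42588 / 41634275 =0.00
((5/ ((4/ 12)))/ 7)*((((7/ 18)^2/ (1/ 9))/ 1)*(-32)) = -280/ 3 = -93.33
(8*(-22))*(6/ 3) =-352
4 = 4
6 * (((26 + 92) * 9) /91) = 6372 /91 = 70.02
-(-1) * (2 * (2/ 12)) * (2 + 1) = 1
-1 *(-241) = 241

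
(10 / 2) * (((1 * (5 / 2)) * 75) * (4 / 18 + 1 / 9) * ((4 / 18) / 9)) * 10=6250 / 81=77.16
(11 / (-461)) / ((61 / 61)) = -11 / 461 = -0.02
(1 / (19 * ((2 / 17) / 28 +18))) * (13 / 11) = 3094 / 895565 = 0.00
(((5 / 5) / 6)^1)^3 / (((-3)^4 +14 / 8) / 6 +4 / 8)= 0.00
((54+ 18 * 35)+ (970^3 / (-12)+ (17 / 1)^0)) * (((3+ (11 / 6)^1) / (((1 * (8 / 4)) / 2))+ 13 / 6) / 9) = -1597163365 / 27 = -59154198.70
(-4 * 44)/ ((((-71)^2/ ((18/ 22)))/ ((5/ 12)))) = -60/ 5041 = -0.01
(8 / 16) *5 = 2.50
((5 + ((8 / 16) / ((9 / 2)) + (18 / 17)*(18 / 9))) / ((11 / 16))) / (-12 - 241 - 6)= -2528 / 62271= -0.04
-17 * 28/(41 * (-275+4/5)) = 2380/56211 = 0.04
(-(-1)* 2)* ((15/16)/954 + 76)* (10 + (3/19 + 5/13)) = 83912381/52364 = 1602.48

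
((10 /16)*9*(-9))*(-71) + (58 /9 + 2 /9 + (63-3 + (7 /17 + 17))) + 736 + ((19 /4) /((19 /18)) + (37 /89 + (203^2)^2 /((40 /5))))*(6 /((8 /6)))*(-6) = -52029276018365 /9078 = -5731358891.65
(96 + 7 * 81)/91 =51/7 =7.29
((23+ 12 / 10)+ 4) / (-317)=-141 / 1585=-0.09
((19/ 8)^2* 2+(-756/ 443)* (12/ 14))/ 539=139187/ 7640864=0.02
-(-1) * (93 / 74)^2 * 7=60543 / 5476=11.06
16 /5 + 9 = 61 /5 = 12.20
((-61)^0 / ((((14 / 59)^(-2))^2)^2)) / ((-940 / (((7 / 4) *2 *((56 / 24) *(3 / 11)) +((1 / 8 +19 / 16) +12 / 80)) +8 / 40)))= -78931655292 / 1897783406035848925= -0.00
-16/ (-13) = 1.23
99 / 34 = 2.91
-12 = -12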